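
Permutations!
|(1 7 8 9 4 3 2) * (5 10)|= 14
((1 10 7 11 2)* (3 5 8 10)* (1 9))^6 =(1 11 8)(2 10 3)(5 9 7) =[0, 11, 10, 2, 4, 9, 6, 5, 1, 7, 3, 8]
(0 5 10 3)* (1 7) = (0 5 10 3)(1 7) = [5, 7, 2, 0, 4, 10, 6, 1, 8, 9, 3]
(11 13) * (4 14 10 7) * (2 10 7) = (2 10)(4 14 7)(11 13) = [0, 1, 10, 3, 14, 5, 6, 4, 8, 9, 2, 13, 12, 11, 7]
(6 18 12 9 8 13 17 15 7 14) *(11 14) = (6 18 12 9 8 13 17 15 7 11 14) = [0, 1, 2, 3, 4, 5, 18, 11, 13, 8, 10, 14, 9, 17, 6, 7, 16, 15, 12]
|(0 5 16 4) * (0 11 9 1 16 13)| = |(0 5 13)(1 16 4 11 9)| = 15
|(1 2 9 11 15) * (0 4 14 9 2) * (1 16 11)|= |(0 4 14 9 1)(11 15 16)|= 15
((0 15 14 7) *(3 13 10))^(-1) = [7, 1, 2, 10, 4, 5, 6, 14, 8, 9, 13, 11, 12, 3, 15, 0] = (0 7 14 15)(3 10 13)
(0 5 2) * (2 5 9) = [9, 1, 0, 3, 4, 5, 6, 7, 8, 2] = (0 9 2)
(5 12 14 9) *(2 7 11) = [0, 1, 7, 3, 4, 12, 6, 11, 8, 5, 10, 2, 14, 13, 9] = (2 7 11)(5 12 14 9)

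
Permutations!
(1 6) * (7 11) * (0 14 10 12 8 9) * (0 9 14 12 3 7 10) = (0 12 8 14)(1 6)(3 7 11 10) = [12, 6, 2, 7, 4, 5, 1, 11, 14, 9, 3, 10, 8, 13, 0]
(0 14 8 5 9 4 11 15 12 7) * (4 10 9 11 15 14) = (0 4 15 12 7)(5 11 14 8)(9 10) = [4, 1, 2, 3, 15, 11, 6, 0, 5, 10, 9, 14, 7, 13, 8, 12]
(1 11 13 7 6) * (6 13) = [0, 11, 2, 3, 4, 5, 1, 13, 8, 9, 10, 6, 12, 7] = (1 11 6)(7 13)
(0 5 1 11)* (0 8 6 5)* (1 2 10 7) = (1 11 8 6 5 2 10 7) = [0, 11, 10, 3, 4, 2, 5, 1, 6, 9, 7, 8]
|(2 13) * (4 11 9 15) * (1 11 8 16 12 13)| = 10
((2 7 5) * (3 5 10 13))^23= [0, 1, 5, 13, 4, 3, 6, 2, 8, 9, 7, 11, 12, 10]= (2 5 3 13 10 7)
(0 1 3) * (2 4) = (0 1 3)(2 4) = [1, 3, 4, 0, 2]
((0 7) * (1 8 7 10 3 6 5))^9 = [10, 8, 2, 6, 4, 1, 5, 0, 7, 9, 3] = (0 10 3 6 5 1 8 7)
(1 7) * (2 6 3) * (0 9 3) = (0 9 3 2 6)(1 7) = [9, 7, 6, 2, 4, 5, 0, 1, 8, 3]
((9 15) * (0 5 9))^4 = (15) = [0, 1, 2, 3, 4, 5, 6, 7, 8, 9, 10, 11, 12, 13, 14, 15]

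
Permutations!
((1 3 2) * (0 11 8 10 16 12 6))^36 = (0 11 8 10 16 12 6) = [11, 1, 2, 3, 4, 5, 0, 7, 10, 9, 16, 8, 6, 13, 14, 15, 12]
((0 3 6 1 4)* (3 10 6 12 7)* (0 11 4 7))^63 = (12)(4 11) = [0, 1, 2, 3, 11, 5, 6, 7, 8, 9, 10, 4, 12]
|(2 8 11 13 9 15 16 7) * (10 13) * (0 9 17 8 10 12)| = |(0 9 15 16 7 2 10 13 17 8 11 12)| = 12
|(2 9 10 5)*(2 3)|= |(2 9 10 5 3)|= 5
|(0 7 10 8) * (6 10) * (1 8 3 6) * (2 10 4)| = 20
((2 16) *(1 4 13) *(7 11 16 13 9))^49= [0, 4, 13, 3, 9, 5, 6, 11, 8, 7, 10, 16, 12, 1, 14, 15, 2]= (1 4 9 7 11 16 2 13)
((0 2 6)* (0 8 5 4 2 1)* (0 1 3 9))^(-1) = [9, 1, 4, 0, 5, 8, 2, 7, 6, 3] = (0 9 3)(2 4 5 8 6)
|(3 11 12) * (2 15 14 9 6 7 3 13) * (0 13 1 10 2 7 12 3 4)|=8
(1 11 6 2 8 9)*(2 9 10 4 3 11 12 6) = [0, 12, 8, 11, 3, 5, 9, 7, 10, 1, 4, 2, 6] = (1 12 6 9)(2 8 10 4 3 11)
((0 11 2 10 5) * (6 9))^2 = (0 2 5 11 10) = [2, 1, 5, 3, 4, 11, 6, 7, 8, 9, 0, 10]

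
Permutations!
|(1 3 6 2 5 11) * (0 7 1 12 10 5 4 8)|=8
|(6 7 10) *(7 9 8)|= |(6 9 8 7 10)|= 5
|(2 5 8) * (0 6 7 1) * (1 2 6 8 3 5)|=|(0 8 6 7 2 1)(3 5)|=6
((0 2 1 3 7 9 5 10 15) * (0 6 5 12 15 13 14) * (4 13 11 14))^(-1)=[14, 2, 0, 1, 13, 6, 15, 3, 8, 7, 5, 10, 9, 4, 11, 12]=(0 14 11 10 5 6 15 12 9 7 3 1 2)(4 13)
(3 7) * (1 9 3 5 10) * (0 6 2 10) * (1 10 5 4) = (10)(0 6 2 5)(1 9 3 7 4) = [6, 9, 5, 7, 1, 0, 2, 4, 8, 3, 10]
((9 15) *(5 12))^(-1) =[0, 1, 2, 3, 4, 12, 6, 7, 8, 15, 10, 11, 5, 13, 14, 9] =(5 12)(9 15)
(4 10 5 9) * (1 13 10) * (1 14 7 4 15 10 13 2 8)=(1 2 8)(4 14 7)(5 9 15 10)=[0, 2, 8, 3, 14, 9, 6, 4, 1, 15, 5, 11, 12, 13, 7, 10]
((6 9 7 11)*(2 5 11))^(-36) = (11) = [0, 1, 2, 3, 4, 5, 6, 7, 8, 9, 10, 11]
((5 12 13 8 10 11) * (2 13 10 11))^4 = (2 5 13 12 8 10 11) = [0, 1, 5, 3, 4, 13, 6, 7, 10, 9, 11, 2, 8, 12]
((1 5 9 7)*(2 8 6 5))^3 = (1 6 7 8 9 2 5) = [0, 6, 5, 3, 4, 1, 7, 8, 9, 2]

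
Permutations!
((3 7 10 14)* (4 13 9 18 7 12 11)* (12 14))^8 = (18) = [0, 1, 2, 3, 4, 5, 6, 7, 8, 9, 10, 11, 12, 13, 14, 15, 16, 17, 18]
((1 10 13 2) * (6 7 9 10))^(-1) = (1 2 13 10 9 7 6) = [0, 2, 13, 3, 4, 5, 1, 6, 8, 7, 9, 11, 12, 10]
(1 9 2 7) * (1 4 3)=[0, 9, 7, 1, 3, 5, 6, 4, 8, 2]=(1 9 2 7 4 3)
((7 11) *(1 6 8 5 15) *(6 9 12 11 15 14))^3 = [0, 11, 2, 3, 4, 8, 14, 9, 6, 7, 10, 1, 15, 13, 5, 12] = (1 11)(5 8 6 14)(7 9)(12 15)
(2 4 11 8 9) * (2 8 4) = (4 11)(8 9) = [0, 1, 2, 3, 11, 5, 6, 7, 9, 8, 10, 4]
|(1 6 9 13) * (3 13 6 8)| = |(1 8 3 13)(6 9)| = 4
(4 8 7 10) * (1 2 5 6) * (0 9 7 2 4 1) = (0 9 7 10 1 4 8 2 5 6) = [9, 4, 5, 3, 8, 6, 0, 10, 2, 7, 1]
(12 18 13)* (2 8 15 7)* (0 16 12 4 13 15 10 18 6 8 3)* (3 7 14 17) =[16, 1, 7, 0, 13, 5, 8, 2, 10, 9, 18, 11, 6, 4, 17, 14, 12, 3, 15] =(0 16 12 6 8 10 18 15 14 17 3)(2 7)(4 13)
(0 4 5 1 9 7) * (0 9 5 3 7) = [4, 5, 2, 7, 3, 1, 6, 9, 8, 0] = (0 4 3 7 9)(1 5)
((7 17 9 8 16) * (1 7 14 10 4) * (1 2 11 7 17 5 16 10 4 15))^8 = (1 9 10)(2 11 7 5 16 14 4)(8 15 17) = [0, 9, 11, 3, 2, 16, 6, 5, 15, 10, 1, 7, 12, 13, 4, 17, 14, 8]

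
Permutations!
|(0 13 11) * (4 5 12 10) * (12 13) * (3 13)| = 8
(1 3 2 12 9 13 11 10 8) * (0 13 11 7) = (0 13 7)(1 3 2 12 9 11 10 8) = [13, 3, 12, 2, 4, 5, 6, 0, 1, 11, 8, 10, 9, 7]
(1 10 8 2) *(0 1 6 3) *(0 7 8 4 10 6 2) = [1, 6, 2, 7, 10, 5, 3, 8, 0, 9, 4] = (0 1 6 3 7 8)(4 10)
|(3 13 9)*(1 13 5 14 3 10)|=12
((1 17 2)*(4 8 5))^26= (1 2 17)(4 5 8)= [0, 2, 17, 3, 5, 8, 6, 7, 4, 9, 10, 11, 12, 13, 14, 15, 16, 1]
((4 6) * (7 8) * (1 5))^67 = (1 5)(4 6)(7 8) = [0, 5, 2, 3, 6, 1, 4, 8, 7]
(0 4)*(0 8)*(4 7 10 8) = [7, 1, 2, 3, 4, 5, 6, 10, 0, 9, 8] = (0 7 10 8)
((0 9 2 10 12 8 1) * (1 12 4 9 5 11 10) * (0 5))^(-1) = (1 2 9 4 10 11 5)(8 12) = [0, 2, 9, 3, 10, 1, 6, 7, 12, 4, 11, 5, 8]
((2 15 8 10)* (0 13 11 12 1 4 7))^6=[7, 12, 8, 3, 1, 5, 6, 4, 2, 9, 15, 13, 11, 0, 14, 10]=(0 7 4 1 12 11 13)(2 8)(10 15)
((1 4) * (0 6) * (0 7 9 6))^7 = (1 4)(6 7 9) = [0, 4, 2, 3, 1, 5, 7, 9, 8, 6]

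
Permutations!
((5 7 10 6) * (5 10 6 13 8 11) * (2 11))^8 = (13) = [0, 1, 2, 3, 4, 5, 6, 7, 8, 9, 10, 11, 12, 13]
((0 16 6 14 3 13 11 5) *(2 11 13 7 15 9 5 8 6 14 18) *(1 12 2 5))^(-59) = [16, 12, 11, 7, 4, 0, 18, 15, 6, 1, 10, 8, 2, 13, 3, 9, 14, 17, 5] = (0 16 14 3 7 15 9 1 12 2 11 8 6 18 5)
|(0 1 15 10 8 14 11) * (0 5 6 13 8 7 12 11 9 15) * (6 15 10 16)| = 12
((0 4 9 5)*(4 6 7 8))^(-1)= (0 5 9 4 8 7 6)= [5, 1, 2, 3, 8, 9, 0, 6, 7, 4]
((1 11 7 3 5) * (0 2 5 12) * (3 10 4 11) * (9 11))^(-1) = [12, 5, 0, 1, 10, 2, 6, 11, 8, 4, 7, 9, 3] = (0 12 3 1 5 2)(4 10 7 11 9)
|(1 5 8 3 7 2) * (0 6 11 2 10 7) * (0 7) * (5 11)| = 21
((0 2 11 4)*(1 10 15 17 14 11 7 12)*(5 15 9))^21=(0 15 12 11 9 2 17 1 4 5 7 14 10)=[15, 4, 17, 3, 5, 7, 6, 14, 8, 2, 0, 9, 11, 13, 10, 12, 16, 1]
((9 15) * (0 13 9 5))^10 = (15) = [0, 1, 2, 3, 4, 5, 6, 7, 8, 9, 10, 11, 12, 13, 14, 15]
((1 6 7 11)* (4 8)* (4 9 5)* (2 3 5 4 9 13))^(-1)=(1 11 7 6)(2 13 8 4 9 5 3)=[0, 11, 13, 2, 9, 3, 1, 6, 4, 5, 10, 7, 12, 8]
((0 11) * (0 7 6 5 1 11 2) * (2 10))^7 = (0 10 2)(1 7 5 11 6) = [10, 7, 0, 3, 4, 11, 1, 5, 8, 9, 2, 6]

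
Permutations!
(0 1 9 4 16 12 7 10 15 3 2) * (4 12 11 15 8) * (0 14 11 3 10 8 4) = (0 1 9 12 7 8)(2 14 11 15 10 4 16 3) = [1, 9, 14, 2, 16, 5, 6, 8, 0, 12, 4, 15, 7, 13, 11, 10, 3]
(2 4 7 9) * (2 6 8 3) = (2 4 7 9 6 8 3) = [0, 1, 4, 2, 7, 5, 8, 9, 3, 6]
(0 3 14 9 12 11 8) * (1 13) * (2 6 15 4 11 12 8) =(0 3 14 9 8)(1 13)(2 6 15 4 11) =[3, 13, 6, 14, 11, 5, 15, 7, 0, 8, 10, 2, 12, 1, 9, 4]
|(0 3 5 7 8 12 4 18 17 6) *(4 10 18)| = |(0 3 5 7 8 12 10 18 17 6)| = 10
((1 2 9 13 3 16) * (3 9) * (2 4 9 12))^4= [0, 12, 4, 9, 2, 5, 6, 7, 8, 3, 10, 11, 1, 16, 14, 15, 13]= (1 12)(2 4)(3 9)(13 16)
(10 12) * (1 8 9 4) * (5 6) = (1 8 9 4)(5 6)(10 12) = [0, 8, 2, 3, 1, 6, 5, 7, 9, 4, 12, 11, 10]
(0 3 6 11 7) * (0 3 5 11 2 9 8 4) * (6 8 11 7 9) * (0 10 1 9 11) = (11)(0 5 7 3 8 4 10 1 9)(2 6) = [5, 9, 6, 8, 10, 7, 2, 3, 4, 0, 1, 11]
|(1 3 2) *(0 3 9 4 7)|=7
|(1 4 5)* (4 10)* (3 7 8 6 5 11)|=9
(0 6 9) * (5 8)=(0 6 9)(5 8)=[6, 1, 2, 3, 4, 8, 9, 7, 5, 0]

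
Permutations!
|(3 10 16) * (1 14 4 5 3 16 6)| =|(16)(1 14 4 5 3 10 6)| =7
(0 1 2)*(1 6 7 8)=(0 6 7 8 1 2)=[6, 2, 0, 3, 4, 5, 7, 8, 1]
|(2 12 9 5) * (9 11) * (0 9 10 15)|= |(0 9 5 2 12 11 10 15)|= 8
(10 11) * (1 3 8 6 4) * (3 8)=[0, 8, 2, 3, 1, 5, 4, 7, 6, 9, 11, 10]=(1 8 6 4)(10 11)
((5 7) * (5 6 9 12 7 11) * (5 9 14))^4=(5 7 11 6 9 14 12)=[0, 1, 2, 3, 4, 7, 9, 11, 8, 14, 10, 6, 5, 13, 12]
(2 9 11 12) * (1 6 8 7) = (1 6 8 7)(2 9 11 12) = [0, 6, 9, 3, 4, 5, 8, 1, 7, 11, 10, 12, 2]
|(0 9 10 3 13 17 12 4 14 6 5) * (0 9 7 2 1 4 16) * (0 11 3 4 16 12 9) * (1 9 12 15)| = |(0 7 2 9 10 4 14 6 5)(1 16 11 3 13 17 12 15)| = 72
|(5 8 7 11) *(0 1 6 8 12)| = 8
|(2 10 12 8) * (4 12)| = 5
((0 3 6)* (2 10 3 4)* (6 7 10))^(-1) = [6, 1, 4, 10, 0, 5, 2, 3, 8, 9, 7] = (0 6 2 4)(3 10 7)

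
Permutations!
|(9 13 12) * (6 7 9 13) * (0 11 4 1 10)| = |(0 11 4 1 10)(6 7 9)(12 13)| = 30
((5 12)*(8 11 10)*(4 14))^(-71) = [0, 1, 2, 3, 14, 12, 6, 7, 11, 9, 8, 10, 5, 13, 4] = (4 14)(5 12)(8 11 10)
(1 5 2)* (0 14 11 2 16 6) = [14, 5, 1, 3, 4, 16, 0, 7, 8, 9, 10, 2, 12, 13, 11, 15, 6] = (0 14 11 2 1 5 16 6)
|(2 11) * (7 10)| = 2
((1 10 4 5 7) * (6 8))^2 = (1 4 7 10 5) = [0, 4, 2, 3, 7, 1, 6, 10, 8, 9, 5]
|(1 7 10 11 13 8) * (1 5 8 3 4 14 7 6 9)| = 42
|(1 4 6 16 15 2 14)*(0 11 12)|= |(0 11 12)(1 4 6 16 15 2 14)|= 21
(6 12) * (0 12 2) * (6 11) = (0 12 11 6 2) = [12, 1, 0, 3, 4, 5, 2, 7, 8, 9, 10, 6, 11]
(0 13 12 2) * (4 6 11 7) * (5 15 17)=(0 13 12 2)(4 6 11 7)(5 15 17)=[13, 1, 0, 3, 6, 15, 11, 4, 8, 9, 10, 7, 2, 12, 14, 17, 16, 5]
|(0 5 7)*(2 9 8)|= |(0 5 7)(2 9 8)|= 3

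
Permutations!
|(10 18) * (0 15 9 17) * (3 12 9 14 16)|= 8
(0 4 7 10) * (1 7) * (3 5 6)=(0 4 1 7 10)(3 5 6)=[4, 7, 2, 5, 1, 6, 3, 10, 8, 9, 0]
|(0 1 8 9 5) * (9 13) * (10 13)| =7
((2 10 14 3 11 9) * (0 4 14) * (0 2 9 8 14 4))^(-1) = (2 10)(3 14 8 11) = [0, 1, 10, 14, 4, 5, 6, 7, 11, 9, 2, 3, 12, 13, 8]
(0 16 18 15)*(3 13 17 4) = [16, 1, 2, 13, 3, 5, 6, 7, 8, 9, 10, 11, 12, 17, 14, 0, 18, 4, 15] = (0 16 18 15)(3 13 17 4)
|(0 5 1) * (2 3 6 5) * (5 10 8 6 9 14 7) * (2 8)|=|(0 8 6 10 2 3 9 14 7 5 1)|=11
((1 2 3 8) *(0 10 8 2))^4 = (10) = [0, 1, 2, 3, 4, 5, 6, 7, 8, 9, 10]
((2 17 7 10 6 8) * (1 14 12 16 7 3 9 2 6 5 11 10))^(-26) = (1 7 16 12 14)(2 3)(5 11 10)(9 17) = [0, 7, 3, 2, 4, 11, 6, 16, 8, 17, 5, 10, 14, 13, 1, 15, 12, 9]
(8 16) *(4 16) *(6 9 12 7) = (4 16 8)(6 9 12 7) = [0, 1, 2, 3, 16, 5, 9, 6, 4, 12, 10, 11, 7, 13, 14, 15, 8]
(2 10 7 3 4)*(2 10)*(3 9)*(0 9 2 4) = (0 9 3)(2 4 10 7) = [9, 1, 4, 0, 10, 5, 6, 2, 8, 3, 7]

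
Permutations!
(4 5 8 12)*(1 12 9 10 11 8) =[0, 12, 2, 3, 5, 1, 6, 7, 9, 10, 11, 8, 4] =(1 12 4 5)(8 9 10 11)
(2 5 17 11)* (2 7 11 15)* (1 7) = (1 7 11)(2 5 17 15) = [0, 7, 5, 3, 4, 17, 6, 11, 8, 9, 10, 1, 12, 13, 14, 2, 16, 15]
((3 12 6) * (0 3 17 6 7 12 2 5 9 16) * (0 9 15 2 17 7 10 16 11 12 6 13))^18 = (0 17)(3 13)(9 10 11 16 12) = [17, 1, 2, 13, 4, 5, 6, 7, 8, 10, 11, 16, 9, 3, 14, 15, 12, 0]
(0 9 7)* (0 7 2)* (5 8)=(0 9 2)(5 8)=[9, 1, 0, 3, 4, 8, 6, 7, 5, 2]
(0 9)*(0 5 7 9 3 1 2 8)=(0 3 1 2 8)(5 7 9)=[3, 2, 8, 1, 4, 7, 6, 9, 0, 5]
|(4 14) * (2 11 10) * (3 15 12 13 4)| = 6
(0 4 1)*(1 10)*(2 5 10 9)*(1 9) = [4, 0, 5, 3, 1, 10, 6, 7, 8, 2, 9] = (0 4 1)(2 5 10 9)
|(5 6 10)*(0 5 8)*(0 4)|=6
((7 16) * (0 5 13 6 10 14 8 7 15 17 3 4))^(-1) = (0 4 3 17 15 16 7 8 14 10 6 13 5) = [4, 1, 2, 17, 3, 0, 13, 8, 14, 9, 6, 11, 12, 5, 10, 16, 7, 15]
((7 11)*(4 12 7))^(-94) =(4 7)(11 12) =[0, 1, 2, 3, 7, 5, 6, 4, 8, 9, 10, 12, 11]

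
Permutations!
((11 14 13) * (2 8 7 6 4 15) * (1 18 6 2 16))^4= (1 15 6)(2 8 7)(4 18 16)(11 14 13)= [0, 15, 8, 3, 18, 5, 1, 2, 7, 9, 10, 14, 12, 11, 13, 6, 4, 17, 16]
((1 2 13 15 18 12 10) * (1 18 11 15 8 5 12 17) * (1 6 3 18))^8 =[0, 2, 13, 3, 4, 12, 6, 7, 5, 9, 1, 11, 10, 8, 14, 15, 16, 17, 18] =(18)(1 2 13 8 5 12 10)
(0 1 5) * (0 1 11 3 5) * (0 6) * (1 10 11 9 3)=[9, 6, 2, 5, 4, 10, 0, 7, 8, 3, 11, 1]=(0 9 3 5 10 11 1 6)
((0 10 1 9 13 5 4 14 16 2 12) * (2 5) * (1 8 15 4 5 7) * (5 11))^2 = (0 8 4 16 1 13 12 10 15 14 7 9 2) = [8, 13, 0, 3, 16, 5, 6, 9, 4, 2, 15, 11, 10, 12, 7, 14, 1]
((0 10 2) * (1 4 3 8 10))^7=(10)=[0, 1, 2, 3, 4, 5, 6, 7, 8, 9, 10]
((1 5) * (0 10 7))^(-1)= (0 7 10)(1 5)= [7, 5, 2, 3, 4, 1, 6, 10, 8, 9, 0]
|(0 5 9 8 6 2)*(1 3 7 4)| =12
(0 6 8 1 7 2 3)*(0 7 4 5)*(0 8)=(0 6)(1 4 5 8)(2 3 7)=[6, 4, 3, 7, 5, 8, 0, 2, 1]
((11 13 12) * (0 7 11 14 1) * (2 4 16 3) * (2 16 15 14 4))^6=(16)(0 15 13)(1 4 11)(7 14 12)=[15, 4, 2, 3, 11, 5, 6, 14, 8, 9, 10, 1, 7, 0, 12, 13, 16]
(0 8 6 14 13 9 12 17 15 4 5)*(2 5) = (0 8 6 14 13 9 12 17 15 4 2 5) = [8, 1, 5, 3, 2, 0, 14, 7, 6, 12, 10, 11, 17, 9, 13, 4, 16, 15]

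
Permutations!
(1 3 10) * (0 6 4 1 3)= (0 6 4 1)(3 10)= [6, 0, 2, 10, 1, 5, 4, 7, 8, 9, 3]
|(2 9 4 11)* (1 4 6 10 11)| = |(1 4)(2 9 6 10 11)| = 10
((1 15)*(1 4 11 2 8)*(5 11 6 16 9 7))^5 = (1 9 8 16 2 6 11 4 5 15 7) = [0, 9, 6, 3, 5, 15, 11, 1, 16, 8, 10, 4, 12, 13, 14, 7, 2]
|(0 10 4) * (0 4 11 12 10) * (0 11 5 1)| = |(0 11 12 10 5 1)| = 6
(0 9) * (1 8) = [9, 8, 2, 3, 4, 5, 6, 7, 1, 0] = (0 9)(1 8)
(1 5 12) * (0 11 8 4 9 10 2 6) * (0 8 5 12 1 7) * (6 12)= (0 11 5 1 6 8 4 9 10 2 12 7)= [11, 6, 12, 3, 9, 1, 8, 0, 4, 10, 2, 5, 7]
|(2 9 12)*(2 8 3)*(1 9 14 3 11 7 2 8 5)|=12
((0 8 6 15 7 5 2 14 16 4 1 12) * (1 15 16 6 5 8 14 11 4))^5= (0 12 1 16 6 14)(2 8 15 11 5 7 4)= [12, 16, 8, 3, 2, 7, 14, 4, 15, 9, 10, 5, 1, 13, 0, 11, 6]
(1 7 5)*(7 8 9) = (1 8 9 7 5) = [0, 8, 2, 3, 4, 1, 6, 5, 9, 7]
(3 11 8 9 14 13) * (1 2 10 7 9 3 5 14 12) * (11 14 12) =(1 2 10 7 9 11 8 3 14 13 5 12) =[0, 2, 10, 14, 4, 12, 6, 9, 3, 11, 7, 8, 1, 5, 13]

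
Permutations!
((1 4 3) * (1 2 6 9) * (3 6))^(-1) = [0, 9, 3, 2, 1, 5, 4, 7, 8, 6] = (1 9 6 4)(2 3)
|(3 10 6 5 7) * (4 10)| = |(3 4 10 6 5 7)| = 6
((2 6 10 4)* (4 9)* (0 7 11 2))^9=[7, 1, 6, 3, 0, 5, 10, 11, 8, 4, 9, 2]=(0 7 11 2 6 10 9 4)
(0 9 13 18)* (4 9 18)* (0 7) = (0 18 7)(4 9 13) = [18, 1, 2, 3, 9, 5, 6, 0, 8, 13, 10, 11, 12, 4, 14, 15, 16, 17, 7]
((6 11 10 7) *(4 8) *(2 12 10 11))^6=(2 12 10 7 6)=[0, 1, 12, 3, 4, 5, 2, 6, 8, 9, 7, 11, 10]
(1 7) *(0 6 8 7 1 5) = (0 6 8 7 5) = [6, 1, 2, 3, 4, 0, 8, 5, 7]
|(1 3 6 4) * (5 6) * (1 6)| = |(1 3 5)(4 6)| = 6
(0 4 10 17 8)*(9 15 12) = (0 4 10 17 8)(9 15 12) = [4, 1, 2, 3, 10, 5, 6, 7, 0, 15, 17, 11, 9, 13, 14, 12, 16, 8]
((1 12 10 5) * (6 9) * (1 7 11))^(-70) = [0, 10, 2, 3, 4, 11, 6, 1, 8, 9, 7, 12, 5] = (1 10 7)(5 11 12)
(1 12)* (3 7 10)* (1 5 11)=[0, 12, 2, 7, 4, 11, 6, 10, 8, 9, 3, 1, 5]=(1 12 5 11)(3 7 10)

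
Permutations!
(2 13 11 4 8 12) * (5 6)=(2 13 11 4 8 12)(5 6)=[0, 1, 13, 3, 8, 6, 5, 7, 12, 9, 10, 4, 2, 11]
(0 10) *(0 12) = (0 10 12) = [10, 1, 2, 3, 4, 5, 6, 7, 8, 9, 12, 11, 0]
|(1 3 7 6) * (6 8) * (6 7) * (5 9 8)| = 12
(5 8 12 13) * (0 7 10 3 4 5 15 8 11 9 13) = (0 7 10 3 4 5 11 9 13 15 8 12) = [7, 1, 2, 4, 5, 11, 6, 10, 12, 13, 3, 9, 0, 15, 14, 8]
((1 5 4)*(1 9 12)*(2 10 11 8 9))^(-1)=(1 12 9 8 11 10 2 4 5)=[0, 12, 4, 3, 5, 1, 6, 7, 11, 8, 2, 10, 9]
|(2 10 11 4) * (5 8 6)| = |(2 10 11 4)(5 8 6)| = 12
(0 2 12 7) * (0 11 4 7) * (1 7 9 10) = (0 2 12)(1 7 11 4 9 10) = [2, 7, 12, 3, 9, 5, 6, 11, 8, 10, 1, 4, 0]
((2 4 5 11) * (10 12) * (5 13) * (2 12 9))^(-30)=[0, 1, 13, 3, 5, 12, 6, 7, 8, 4, 2, 10, 9, 11]=(2 13 11 10)(4 5 12 9)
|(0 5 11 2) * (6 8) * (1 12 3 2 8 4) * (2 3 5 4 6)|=8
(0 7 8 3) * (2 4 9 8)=(0 7 2 4 9 8 3)=[7, 1, 4, 0, 9, 5, 6, 2, 3, 8]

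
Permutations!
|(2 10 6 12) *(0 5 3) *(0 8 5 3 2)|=8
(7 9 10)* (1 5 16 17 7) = (1 5 16 17 7 9 10) = [0, 5, 2, 3, 4, 16, 6, 9, 8, 10, 1, 11, 12, 13, 14, 15, 17, 7]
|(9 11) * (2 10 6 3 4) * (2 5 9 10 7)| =14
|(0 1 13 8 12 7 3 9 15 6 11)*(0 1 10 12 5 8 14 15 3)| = |(0 10 12 7)(1 13 14 15 6 11)(3 9)(5 8)| = 12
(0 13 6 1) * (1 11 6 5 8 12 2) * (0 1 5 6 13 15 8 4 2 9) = (0 15 8 12 9)(2 5 4)(6 11 13) = [15, 1, 5, 3, 2, 4, 11, 7, 12, 0, 10, 13, 9, 6, 14, 8]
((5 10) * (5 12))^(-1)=(5 12 10)=[0, 1, 2, 3, 4, 12, 6, 7, 8, 9, 5, 11, 10]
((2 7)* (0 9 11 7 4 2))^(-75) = (0 9 11 7)(2 4) = [9, 1, 4, 3, 2, 5, 6, 0, 8, 11, 10, 7]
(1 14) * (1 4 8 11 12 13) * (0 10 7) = (0 10 7)(1 14 4 8 11 12 13) = [10, 14, 2, 3, 8, 5, 6, 0, 11, 9, 7, 12, 13, 1, 4]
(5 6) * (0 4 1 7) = (0 4 1 7)(5 6) = [4, 7, 2, 3, 1, 6, 5, 0]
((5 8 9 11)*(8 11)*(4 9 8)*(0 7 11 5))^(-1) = [11, 1, 2, 3, 9, 5, 6, 0, 8, 4, 10, 7] = (0 11 7)(4 9)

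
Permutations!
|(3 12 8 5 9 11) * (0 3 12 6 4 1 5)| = 10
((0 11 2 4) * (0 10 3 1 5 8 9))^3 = (0 4 1 9 2 3 8 11 10 5) = [4, 9, 3, 8, 1, 0, 6, 7, 11, 2, 5, 10]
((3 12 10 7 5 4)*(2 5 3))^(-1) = (2 4 5)(3 7 10 12) = [0, 1, 4, 7, 5, 2, 6, 10, 8, 9, 12, 11, 3]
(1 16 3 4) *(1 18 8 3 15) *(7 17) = (1 16 15)(3 4 18 8)(7 17) = [0, 16, 2, 4, 18, 5, 6, 17, 3, 9, 10, 11, 12, 13, 14, 1, 15, 7, 8]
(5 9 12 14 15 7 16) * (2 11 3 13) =(2 11 3 13)(5 9 12 14 15 7 16) =[0, 1, 11, 13, 4, 9, 6, 16, 8, 12, 10, 3, 14, 2, 15, 7, 5]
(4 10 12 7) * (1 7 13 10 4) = [0, 7, 2, 3, 4, 5, 6, 1, 8, 9, 12, 11, 13, 10] = (1 7)(10 12 13)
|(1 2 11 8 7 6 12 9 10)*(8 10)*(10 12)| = 9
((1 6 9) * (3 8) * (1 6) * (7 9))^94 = (6 7 9) = [0, 1, 2, 3, 4, 5, 7, 9, 8, 6]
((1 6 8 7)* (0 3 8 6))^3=(0 7 3 1 8)=[7, 8, 2, 1, 4, 5, 6, 3, 0]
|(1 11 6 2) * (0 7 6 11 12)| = 6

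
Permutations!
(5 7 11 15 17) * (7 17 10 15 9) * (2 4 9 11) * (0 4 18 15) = (0 4 9 7 2 18 15 10)(5 17) = [4, 1, 18, 3, 9, 17, 6, 2, 8, 7, 0, 11, 12, 13, 14, 10, 16, 5, 15]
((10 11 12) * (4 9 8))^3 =(12) =[0, 1, 2, 3, 4, 5, 6, 7, 8, 9, 10, 11, 12]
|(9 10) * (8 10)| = 3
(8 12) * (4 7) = (4 7)(8 12) = [0, 1, 2, 3, 7, 5, 6, 4, 12, 9, 10, 11, 8]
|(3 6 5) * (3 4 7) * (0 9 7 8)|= |(0 9 7 3 6 5 4 8)|= 8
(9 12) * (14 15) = (9 12)(14 15) = [0, 1, 2, 3, 4, 5, 6, 7, 8, 12, 10, 11, 9, 13, 15, 14]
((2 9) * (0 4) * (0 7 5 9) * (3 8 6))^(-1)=(0 2 9 5 7 4)(3 6 8)=[2, 1, 9, 6, 0, 7, 8, 4, 3, 5]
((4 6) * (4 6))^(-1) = (6) = [0, 1, 2, 3, 4, 5, 6]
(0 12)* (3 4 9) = (0 12)(3 4 9) = [12, 1, 2, 4, 9, 5, 6, 7, 8, 3, 10, 11, 0]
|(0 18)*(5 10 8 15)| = 4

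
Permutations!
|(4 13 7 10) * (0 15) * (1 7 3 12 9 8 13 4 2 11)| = |(0 15)(1 7 10 2 11)(3 12 9 8 13)| = 10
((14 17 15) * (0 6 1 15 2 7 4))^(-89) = (0 6 1 15 14 17 2 7 4) = [6, 15, 7, 3, 0, 5, 1, 4, 8, 9, 10, 11, 12, 13, 17, 14, 16, 2]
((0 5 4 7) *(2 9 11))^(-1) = [7, 1, 11, 3, 5, 0, 6, 4, 8, 2, 10, 9] = (0 7 4 5)(2 11 9)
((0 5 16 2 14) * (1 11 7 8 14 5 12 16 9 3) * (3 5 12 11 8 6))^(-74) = [8, 6, 12, 7, 4, 5, 11, 0, 3, 9, 10, 14, 16, 13, 1, 15, 2] = (0 8 3 7)(1 6 11 14)(2 12 16)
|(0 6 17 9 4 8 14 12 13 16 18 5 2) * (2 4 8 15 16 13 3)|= |(0 6 17 9 8 14 12 3 2)(4 15 16 18 5)|= 45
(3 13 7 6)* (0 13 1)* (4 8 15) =(0 13 7 6 3 1)(4 8 15) =[13, 0, 2, 1, 8, 5, 3, 6, 15, 9, 10, 11, 12, 7, 14, 4]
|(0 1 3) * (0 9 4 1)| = 4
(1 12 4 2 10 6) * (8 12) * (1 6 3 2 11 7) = (1 8 12 4 11 7)(2 10 3) = [0, 8, 10, 2, 11, 5, 6, 1, 12, 9, 3, 7, 4]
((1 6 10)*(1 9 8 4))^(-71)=(1 6 10 9 8 4)=[0, 6, 2, 3, 1, 5, 10, 7, 4, 8, 9]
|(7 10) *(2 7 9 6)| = 5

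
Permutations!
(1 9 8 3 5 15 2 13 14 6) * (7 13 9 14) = (1 14 6)(2 9 8 3 5 15)(7 13) = [0, 14, 9, 5, 4, 15, 1, 13, 3, 8, 10, 11, 12, 7, 6, 2]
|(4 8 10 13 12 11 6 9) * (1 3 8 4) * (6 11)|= |(1 3 8 10 13 12 6 9)|= 8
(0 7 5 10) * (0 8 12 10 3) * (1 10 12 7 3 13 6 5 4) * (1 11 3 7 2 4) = (0 7 1 10 8 2 4 11 3)(5 13 6) = [7, 10, 4, 0, 11, 13, 5, 1, 2, 9, 8, 3, 12, 6]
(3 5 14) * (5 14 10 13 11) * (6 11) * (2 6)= (2 6 11 5 10 13)(3 14)= [0, 1, 6, 14, 4, 10, 11, 7, 8, 9, 13, 5, 12, 2, 3]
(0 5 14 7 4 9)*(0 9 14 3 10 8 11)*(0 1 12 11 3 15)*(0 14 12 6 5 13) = (0 13)(1 6 5 15 14 7 4 12 11)(3 10 8) = [13, 6, 2, 10, 12, 15, 5, 4, 3, 9, 8, 1, 11, 0, 7, 14]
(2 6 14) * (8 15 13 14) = (2 6 8 15 13 14) = [0, 1, 6, 3, 4, 5, 8, 7, 15, 9, 10, 11, 12, 14, 2, 13]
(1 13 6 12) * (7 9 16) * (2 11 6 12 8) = [0, 13, 11, 3, 4, 5, 8, 9, 2, 16, 10, 6, 1, 12, 14, 15, 7] = (1 13 12)(2 11 6 8)(7 9 16)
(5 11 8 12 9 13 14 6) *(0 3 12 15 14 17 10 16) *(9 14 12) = [3, 1, 2, 9, 4, 11, 5, 7, 15, 13, 16, 8, 14, 17, 6, 12, 0, 10] = (0 3 9 13 17 10 16)(5 11 8 15 12 14 6)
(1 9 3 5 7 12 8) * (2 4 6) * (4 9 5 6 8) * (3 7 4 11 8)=(1 5 4 3 6 2 9 7 12 11 8)=[0, 5, 9, 6, 3, 4, 2, 12, 1, 7, 10, 8, 11]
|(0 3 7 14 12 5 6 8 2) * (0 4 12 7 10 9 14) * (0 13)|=|(0 3 10 9 14 7 13)(2 4 12 5 6 8)|=42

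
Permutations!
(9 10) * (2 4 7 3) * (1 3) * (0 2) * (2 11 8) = (0 11 8 2 4 7 1 3)(9 10) = [11, 3, 4, 0, 7, 5, 6, 1, 2, 10, 9, 8]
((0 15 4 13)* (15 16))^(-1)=(0 13 4 15 16)=[13, 1, 2, 3, 15, 5, 6, 7, 8, 9, 10, 11, 12, 4, 14, 16, 0]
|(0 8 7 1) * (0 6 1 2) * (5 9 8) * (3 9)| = 14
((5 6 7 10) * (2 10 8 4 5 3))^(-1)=(2 3 10)(4 8 7 6 5)=[0, 1, 3, 10, 8, 4, 5, 6, 7, 9, 2]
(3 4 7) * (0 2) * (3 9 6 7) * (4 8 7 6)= (0 2)(3 8 7 9 4)= [2, 1, 0, 8, 3, 5, 6, 9, 7, 4]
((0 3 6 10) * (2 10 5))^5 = (0 10 2 5 6 3) = [10, 1, 5, 0, 4, 6, 3, 7, 8, 9, 2]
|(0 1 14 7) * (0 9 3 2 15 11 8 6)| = 11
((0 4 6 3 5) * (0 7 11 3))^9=(3 5 7 11)=[0, 1, 2, 5, 4, 7, 6, 11, 8, 9, 10, 3]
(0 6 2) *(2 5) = (0 6 5 2) = [6, 1, 0, 3, 4, 2, 5]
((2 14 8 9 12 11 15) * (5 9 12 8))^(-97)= (2 15 11 12 8 9 5 14)= [0, 1, 15, 3, 4, 14, 6, 7, 9, 5, 10, 12, 8, 13, 2, 11]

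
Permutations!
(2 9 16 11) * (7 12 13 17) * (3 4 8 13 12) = [0, 1, 9, 4, 8, 5, 6, 3, 13, 16, 10, 2, 12, 17, 14, 15, 11, 7] = (2 9 16 11)(3 4 8 13 17 7)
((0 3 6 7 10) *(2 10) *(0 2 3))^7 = (2 10)(3 6 7) = [0, 1, 10, 6, 4, 5, 7, 3, 8, 9, 2]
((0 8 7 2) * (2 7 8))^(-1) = [2, 1, 0, 3, 4, 5, 6, 7, 8] = (8)(0 2)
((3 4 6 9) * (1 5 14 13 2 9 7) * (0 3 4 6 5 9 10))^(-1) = (0 10 2 13 14 5 4 9 1 7 6 3) = [10, 7, 13, 0, 9, 4, 3, 6, 8, 1, 2, 11, 12, 14, 5]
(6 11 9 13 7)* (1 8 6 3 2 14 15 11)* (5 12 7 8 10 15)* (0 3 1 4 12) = [3, 10, 14, 2, 12, 0, 4, 1, 6, 13, 15, 9, 7, 8, 5, 11] = (0 3 2 14 5)(1 10 15 11 9 13 8 6 4 12 7)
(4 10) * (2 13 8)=[0, 1, 13, 3, 10, 5, 6, 7, 2, 9, 4, 11, 12, 8]=(2 13 8)(4 10)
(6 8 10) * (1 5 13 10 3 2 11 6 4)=(1 5 13 10 4)(2 11 6 8 3)=[0, 5, 11, 2, 1, 13, 8, 7, 3, 9, 4, 6, 12, 10]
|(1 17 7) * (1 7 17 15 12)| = 3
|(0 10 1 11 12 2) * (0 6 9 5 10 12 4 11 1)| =14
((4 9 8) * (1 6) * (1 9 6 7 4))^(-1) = (1 8 9 6 4 7) = [0, 8, 2, 3, 7, 5, 4, 1, 9, 6]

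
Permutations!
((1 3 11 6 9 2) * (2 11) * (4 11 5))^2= (1 2 3)(4 6 5 11 9)= [0, 2, 3, 1, 6, 11, 5, 7, 8, 4, 10, 9]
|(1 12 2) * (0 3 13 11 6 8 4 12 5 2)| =24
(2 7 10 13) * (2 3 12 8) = (2 7 10 13 3 12 8) = [0, 1, 7, 12, 4, 5, 6, 10, 2, 9, 13, 11, 8, 3]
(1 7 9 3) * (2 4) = (1 7 9 3)(2 4) = [0, 7, 4, 1, 2, 5, 6, 9, 8, 3]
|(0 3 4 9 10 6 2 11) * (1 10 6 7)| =21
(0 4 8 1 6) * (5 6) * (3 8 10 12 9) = (0 4 10 12 9 3 8 1 5 6) = [4, 5, 2, 8, 10, 6, 0, 7, 1, 3, 12, 11, 9]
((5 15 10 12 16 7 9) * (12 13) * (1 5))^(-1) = (1 9 7 16 12 13 10 15 5) = [0, 9, 2, 3, 4, 1, 6, 16, 8, 7, 15, 11, 13, 10, 14, 5, 12]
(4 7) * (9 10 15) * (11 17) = (4 7)(9 10 15)(11 17) = [0, 1, 2, 3, 7, 5, 6, 4, 8, 10, 15, 17, 12, 13, 14, 9, 16, 11]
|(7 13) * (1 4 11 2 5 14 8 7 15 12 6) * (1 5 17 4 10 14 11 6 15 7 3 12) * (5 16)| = |(1 10 14 8 3 12 15)(2 17 4 6 16 5 11)(7 13)| = 14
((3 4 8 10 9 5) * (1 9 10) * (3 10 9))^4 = (5 10 9) = [0, 1, 2, 3, 4, 10, 6, 7, 8, 5, 9]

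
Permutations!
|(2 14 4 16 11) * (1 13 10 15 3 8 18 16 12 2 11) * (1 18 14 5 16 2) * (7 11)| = |(1 13 10 15 3 8 14 4 12)(2 5 16 18)(7 11)| = 36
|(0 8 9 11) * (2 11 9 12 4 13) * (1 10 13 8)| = 6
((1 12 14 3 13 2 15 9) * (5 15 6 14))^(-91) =[0, 9, 13, 14, 4, 12, 2, 7, 8, 15, 10, 11, 1, 3, 6, 5] =(1 9 15 5 12)(2 13 3 14 6)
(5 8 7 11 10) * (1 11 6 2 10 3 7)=[0, 11, 10, 7, 4, 8, 2, 6, 1, 9, 5, 3]=(1 11 3 7 6 2 10 5 8)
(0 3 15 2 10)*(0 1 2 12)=(0 3 15 12)(1 2 10)=[3, 2, 10, 15, 4, 5, 6, 7, 8, 9, 1, 11, 0, 13, 14, 12]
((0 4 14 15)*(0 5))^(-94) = [4, 1, 2, 3, 14, 0, 6, 7, 8, 9, 10, 11, 12, 13, 15, 5] = (0 4 14 15 5)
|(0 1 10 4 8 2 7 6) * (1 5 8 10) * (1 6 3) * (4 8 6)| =21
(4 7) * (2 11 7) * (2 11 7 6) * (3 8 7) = [0, 1, 3, 8, 11, 5, 2, 4, 7, 9, 10, 6] = (2 3 8 7 4 11 6)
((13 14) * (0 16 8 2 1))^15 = (16)(13 14) = [0, 1, 2, 3, 4, 5, 6, 7, 8, 9, 10, 11, 12, 14, 13, 15, 16]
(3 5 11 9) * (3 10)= [0, 1, 2, 5, 4, 11, 6, 7, 8, 10, 3, 9]= (3 5 11 9 10)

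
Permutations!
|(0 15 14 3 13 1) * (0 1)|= 5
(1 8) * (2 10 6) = [0, 8, 10, 3, 4, 5, 2, 7, 1, 9, 6] = (1 8)(2 10 6)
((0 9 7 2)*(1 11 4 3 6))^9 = (0 9 7 2)(1 6 3 4 11) = [9, 6, 0, 4, 11, 5, 3, 2, 8, 7, 10, 1]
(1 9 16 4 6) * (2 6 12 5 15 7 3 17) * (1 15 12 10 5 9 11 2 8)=(1 11 2 6 15 7 3 17 8)(4 10 5 12 9 16)=[0, 11, 6, 17, 10, 12, 15, 3, 1, 16, 5, 2, 9, 13, 14, 7, 4, 8]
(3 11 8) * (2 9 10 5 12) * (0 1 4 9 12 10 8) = (0 1 4 9 8 3 11)(2 12)(5 10) = [1, 4, 12, 11, 9, 10, 6, 7, 3, 8, 5, 0, 2]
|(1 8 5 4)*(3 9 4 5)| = |(1 8 3 9 4)| = 5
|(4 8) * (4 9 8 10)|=|(4 10)(8 9)|=2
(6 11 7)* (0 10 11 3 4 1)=[10, 0, 2, 4, 1, 5, 3, 6, 8, 9, 11, 7]=(0 10 11 7 6 3 4 1)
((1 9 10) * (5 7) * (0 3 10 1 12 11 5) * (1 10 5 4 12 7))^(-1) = (0 7 10 9 1 5 3)(4 11 12) = [7, 5, 2, 0, 11, 3, 6, 10, 8, 1, 9, 12, 4]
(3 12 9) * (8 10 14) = (3 12 9)(8 10 14) = [0, 1, 2, 12, 4, 5, 6, 7, 10, 3, 14, 11, 9, 13, 8]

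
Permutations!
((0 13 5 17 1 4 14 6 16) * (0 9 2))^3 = (0 17 14 9 13 1 6 2 5 4 16) = [17, 6, 5, 3, 16, 4, 2, 7, 8, 13, 10, 11, 12, 1, 9, 15, 0, 14]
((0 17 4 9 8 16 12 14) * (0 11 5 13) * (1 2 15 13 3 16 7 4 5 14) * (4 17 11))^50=(0 14 9 7 5 16 1 15)(2 13 11 4 8 17 3 12)=[14, 15, 13, 12, 8, 16, 6, 5, 17, 7, 10, 4, 2, 11, 9, 0, 1, 3]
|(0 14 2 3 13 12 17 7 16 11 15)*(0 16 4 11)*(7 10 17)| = |(0 14 2 3 13 12 7 4 11 15 16)(10 17)| = 22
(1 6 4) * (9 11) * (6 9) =(1 9 11 6 4) =[0, 9, 2, 3, 1, 5, 4, 7, 8, 11, 10, 6]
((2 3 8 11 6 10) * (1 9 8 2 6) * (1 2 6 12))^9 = (12) = [0, 1, 2, 3, 4, 5, 6, 7, 8, 9, 10, 11, 12]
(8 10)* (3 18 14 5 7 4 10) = (3 18 14 5 7 4 10 8) = [0, 1, 2, 18, 10, 7, 6, 4, 3, 9, 8, 11, 12, 13, 5, 15, 16, 17, 14]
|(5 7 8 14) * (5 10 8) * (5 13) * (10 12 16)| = 15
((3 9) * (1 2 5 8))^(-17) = (1 8 5 2)(3 9) = [0, 8, 1, 9, 4, 2, 6, 7, 5, 3]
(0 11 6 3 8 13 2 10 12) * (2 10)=(0 11 6 3 8 13 10 12)=[11, 1, 2, 8, 4, 5, 3, 7, 13, 9, 12, 6, 0, 10]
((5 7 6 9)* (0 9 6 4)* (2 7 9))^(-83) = (0 2 7 4)(5 9) = [2, 1, 7, 3, 0, 9, 6, 4, 8, 5]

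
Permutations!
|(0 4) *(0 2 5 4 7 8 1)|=12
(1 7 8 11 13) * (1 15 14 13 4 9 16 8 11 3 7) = (3 7 11 4 9 16 8)(13 15 14) = [0, 1, 2, 7, 9, 5, 6, 11, 3, 16, 10, 4, 12, 15, 13, 14, 8]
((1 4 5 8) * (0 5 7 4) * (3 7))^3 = (0 1 8 5) = [1, 8, 2, 3, 4, 0, 6, 7, 5]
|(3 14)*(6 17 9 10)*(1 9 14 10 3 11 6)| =|(1 9 3 10)(6 17 14 11)| =4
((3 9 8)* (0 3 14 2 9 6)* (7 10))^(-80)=(14)(0 3 6)=[3, 1, 2, 6, 4, 5, 0, 7, 8, 9, 10, 11, 12, 13, 14]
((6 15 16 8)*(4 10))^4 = [0, 1, 2, 3, 4, 5, 6, 7, 8, 9, 10, 11, 12, 13, 14, 15, 16] = (16)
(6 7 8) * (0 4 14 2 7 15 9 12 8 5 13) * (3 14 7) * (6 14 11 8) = [4, 1, 3, 11, 7, 13, 15, 5, 14, 12, 10, 8, 6, 0, 2, 9] = (0 4 7 5 13)(2 3 11 8 14)(6 15 9 12)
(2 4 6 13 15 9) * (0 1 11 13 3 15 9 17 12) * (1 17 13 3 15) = [17, 11, 4, 1, 6, 5, 15, 7, 8, 2, 10, 3, 0, 9, 14, 13, 16, 12] = (0 17 12)(1 11 3)(2 4 6 15 13 9)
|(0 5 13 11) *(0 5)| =3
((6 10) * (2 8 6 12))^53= (2 10 8 12 6)= [0, 1, 10, 3, 4, 5, 2, 7, 12, 9, 8, 11, 6]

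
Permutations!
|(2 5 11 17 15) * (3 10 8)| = 15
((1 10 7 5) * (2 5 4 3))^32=(1 3 10 2 7 5 4)=[0, 3, 7, 10, 1, 4, 6, 5, 8, 9, 2]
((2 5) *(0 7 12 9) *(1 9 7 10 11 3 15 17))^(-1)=(0 9 1 17 15 3 11 10)(2 5)(7 12)=[9, 17, 5, 11, 4, 2, 6, 12, 8, 1, 0, 10, 7, 13, 14, 3, 16, 15]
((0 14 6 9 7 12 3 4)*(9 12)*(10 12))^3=(0 10 4 6 3 14 12)(7 9)=[10, 1, 2, 14, 6, 5, 3, 9, 8, 7, 4, 11, 0, 13, 12]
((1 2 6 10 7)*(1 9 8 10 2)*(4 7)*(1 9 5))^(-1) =[0, 5, 6, 3, 10, 7, 2, 4, 9, 1, 8] =(1 5 7 4 10 8 9)(2 6)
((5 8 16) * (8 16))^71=(5 16)=[0, 1, 2, 3, 4, 16, 6, 7, 8, 9, 10, 11, 12, 13, 14, 15, 5]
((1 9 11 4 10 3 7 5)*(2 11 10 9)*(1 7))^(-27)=(1 2 11 4 9 10 3)(5 7)=[0, 2, 11, 1, 9, 7, 6, 5, 8, 10, 3, 4]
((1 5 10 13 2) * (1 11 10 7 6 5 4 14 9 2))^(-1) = (1 13 10 11 2 9 14 4)(5 6 7) = [0, 13, 9, 3, 1, 6, 7, 5, 8, 14, 11, 2, 12, 10, 4]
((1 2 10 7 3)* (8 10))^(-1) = (1 3 7 10 8 2) = [0, 3, 1, 7, 4, 5, 6, 10, 2, 9, 8]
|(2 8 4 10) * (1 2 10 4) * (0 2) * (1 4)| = |(10)(0 2 8 4 1)| = 5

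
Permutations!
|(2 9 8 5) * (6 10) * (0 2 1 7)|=14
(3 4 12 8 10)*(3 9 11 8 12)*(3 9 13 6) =(3 4 9 11 8 10 13 6) =[0, 1, 2, 4, 9, 5, 3, 7, 10, 11, 13, 8, 12, 6]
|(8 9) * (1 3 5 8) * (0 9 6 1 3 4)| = |(0 9 3 5 8 6 1 4)| = 8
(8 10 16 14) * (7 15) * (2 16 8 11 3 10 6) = (2 16 14 11 3 10 8 6)(7 15) = [0, 1, 16, 10, 4, 5, 2, 15, 6, 9, 8, 3, 12, 13, 11, 7, 14]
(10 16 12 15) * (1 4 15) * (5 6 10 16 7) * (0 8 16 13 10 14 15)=[8, 4, 2, 3, 0, 6, 14, 5, 16, 9, 7, 11, 1, 10, 15, 13, 12]=(0 8 16 12 1 4)(5 6 14 15 13 10 7)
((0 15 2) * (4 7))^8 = [2, 1, 15, 3, 4, 5, 6, 7, 8, 9, 10, 11, 12, 13, 14, 0] = (0 2 15)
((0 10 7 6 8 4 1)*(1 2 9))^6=[2, 4, 6, 3, 7, 5, 0, 1, 10, 8, 9]=(0 2 6)(1 4 7)(8 10 9)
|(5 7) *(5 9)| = |(5 7 9)| = 3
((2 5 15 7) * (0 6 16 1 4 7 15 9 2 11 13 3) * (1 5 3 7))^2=(0 16 9 3 6 5 2)(7 13 11)=[16, 1, 0, 6, 4, 2, 5, 13, 8, 3, 10, 7, 12, 11, 14, 15, 9]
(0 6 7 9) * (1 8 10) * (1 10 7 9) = (10)(0 6 9)(1 8 7) = [6, 8, 2, 3, 4, 5, 9, 1, 7, 0, 10]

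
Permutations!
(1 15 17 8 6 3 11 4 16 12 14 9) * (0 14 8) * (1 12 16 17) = (0 14 9 12 8 6 3 11 4 17)(1 15) = [14, 15, 2, 11, 17, 5, 3, 7, 6, 12, 10, 4, 8, 13, 9, 1, 16, 0]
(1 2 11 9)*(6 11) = (1 2 6 11 9) = [0, 2, 6, 3, 4, 5, 11, 7, 8, 1, 10, 9]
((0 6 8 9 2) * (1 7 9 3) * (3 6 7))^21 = [7, 3, 0, 1, 4, 5, 8, 9, 6, 2] = (0 7 9 2)(1 3)(6 8)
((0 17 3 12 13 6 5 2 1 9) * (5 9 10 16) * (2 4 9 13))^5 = (0 1 9 2 4 12 5 3 16 17 10)(6 13) = [1, 9, 4, 16, 12, 3, 13, 7, 8, 2, 0, 11, 5, 6, 14, 15, 17, 10]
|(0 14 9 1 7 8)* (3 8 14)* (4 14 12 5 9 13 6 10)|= 15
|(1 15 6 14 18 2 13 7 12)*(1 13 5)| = 21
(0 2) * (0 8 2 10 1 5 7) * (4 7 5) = (0 10 1 4 7)(2 8) = [10, 4, 8, 3, 7, 5, 6, 0, 2, 9, 1]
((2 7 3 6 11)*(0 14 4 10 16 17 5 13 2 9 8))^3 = (0 10 5 7 11)(2 6 8 4 17)(3 9 14 16 13) = [10, 1, 6, 9, 17, 7, 8, 11, 4, 14, 5, 0, 12, 3, 16, 15, 13, 2]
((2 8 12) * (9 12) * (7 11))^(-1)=(2 12 9 8)(7 11)=[0, 1, 12, 3, 4, 5, 6, 11, 2, 8, 10, 7, 9]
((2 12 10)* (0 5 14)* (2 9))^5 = [14, 1, 12, 3, 4, 0, 6, 7, 8, 2, 9, 11, 10, 13, 5] = (0 14 5)(2 12 10 9)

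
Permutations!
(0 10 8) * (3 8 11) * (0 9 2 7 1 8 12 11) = (0 10)(1 8 9 2 7)(3 12 11) = [10, 8, 7, 12, 4, 5, 6, 1, 9, 2, 0, 3, 11]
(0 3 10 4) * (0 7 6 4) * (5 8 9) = (0 3 10)(4 7 6)(5 8 9) = [3, 1, 2, 10, 7, 8, 4, 6, 9, 5, 0]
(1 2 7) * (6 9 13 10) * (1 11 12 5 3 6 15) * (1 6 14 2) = (2 7 11 12 5 3 14)(6 9 13 10 15) = [0, 1, 7, 14, 4, 3, 9, 11, 8, 13, 15, 12, 5, 10, 2, 6]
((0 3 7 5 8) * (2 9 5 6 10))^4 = (0 10 8 6 5 7 9 3 2) = [10, 1, 0, 2, 4, 7, 5, 9, 6, 3, 8]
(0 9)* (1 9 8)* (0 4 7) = (0 8 1 9 4 7) = [8, 9, 2, 3, 7, 5, 6, 0, 1, 4]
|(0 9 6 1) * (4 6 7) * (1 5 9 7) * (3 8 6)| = |(0 7 4 3 8 6 5 9 1)| = 9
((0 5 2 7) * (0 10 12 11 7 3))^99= [3, 1, 5, 2, 4, 0, 6, 11, 8, 9, 7, 12, 10]= (0 3 2 5)(7 11 12 10)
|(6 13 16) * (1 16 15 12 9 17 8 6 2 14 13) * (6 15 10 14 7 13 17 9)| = 12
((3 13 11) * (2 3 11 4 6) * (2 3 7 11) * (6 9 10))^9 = (3 9)(4 6)(10 13) = [0, 1, 2, 9, 6, 5, 4, 7, 8, 3, 13, 11, 12, 10]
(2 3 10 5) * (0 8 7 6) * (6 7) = [8, 1, 3, 10, 4, 2, 0, 7, 6, 9, 5] = (0 8 6)(2 3 10 5)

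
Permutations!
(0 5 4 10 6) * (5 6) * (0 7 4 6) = (4 10 5 6 7) = [0, 1, 2, 3, 10, 6, 7, 4, 8, 9, 5]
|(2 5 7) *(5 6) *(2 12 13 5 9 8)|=4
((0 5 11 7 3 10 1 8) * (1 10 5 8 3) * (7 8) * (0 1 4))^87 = (1 5 8 3 11) = [0, 5, 2, 11, 4, 8, 6, 7, 3, 9, 10, 1]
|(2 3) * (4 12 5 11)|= 4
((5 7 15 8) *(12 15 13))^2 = (5 13 15)(7 12 8) = [0, 1, 2, 3, 4, 13, 6, 12, 7, 9, 10, 11, 8, 15, 14, 5]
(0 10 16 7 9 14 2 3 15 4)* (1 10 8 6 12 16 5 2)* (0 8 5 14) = (0 5 2 3 15 4 8 6 12 16 7 9)(1 10 14) = [5, 10, 3, 15, 8, 2, 12, 9, 6, 0, 14, 11, 16, 13, 1, 4, 7]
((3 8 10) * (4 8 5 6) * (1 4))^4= (1 3 4 5 8 6 10)= [0, 3, 2, 4, 5, 8, 10, 7, 6, 9, 1]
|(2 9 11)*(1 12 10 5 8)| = 15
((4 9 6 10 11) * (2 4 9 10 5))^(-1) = [0, 1, 5, 3, 2, 6, 9, 7, 8, 11, 4, 10] = (2 5 6 9 11 10 4)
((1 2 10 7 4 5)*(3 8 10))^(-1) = (1 5 4 7 10 8 3 2) = [0, 5, 1, 2, 7, 4, 6, 10, 3, 9, 8]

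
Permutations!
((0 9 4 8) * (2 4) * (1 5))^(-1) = (0 8 4 2 9)(1 5) = [8, 5, 9, 3, 2, 1, 6, 7, 4, 0]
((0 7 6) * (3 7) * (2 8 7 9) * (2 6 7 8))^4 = (9) = [0, 1, 2, 3, 4, 5, 6, 7, 8, 9]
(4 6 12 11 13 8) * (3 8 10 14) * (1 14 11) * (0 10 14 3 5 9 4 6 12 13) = (0 10 11)(1 3 8 6 13 14 5 9 4 12) = [10, 3, 2, 8, 12, 9, 13, 7, 6, 4, 11, 0, 1, 14, 5]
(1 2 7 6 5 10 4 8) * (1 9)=[0, 2, 7, 3, 8, 10, 5, 6, 9, 1, 4]=(1 2 7 6 5 10 4 8 9)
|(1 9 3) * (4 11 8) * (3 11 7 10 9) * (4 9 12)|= 12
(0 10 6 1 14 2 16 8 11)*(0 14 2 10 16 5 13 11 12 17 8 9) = (0 16 9)(1 2 5 13 11 14 10 6)(8 12 17) = [16, 2, 5, 3, 4, 13, 1, 7, 12, 0, 6, 14, 17, 11, 10, 15, 9, 8]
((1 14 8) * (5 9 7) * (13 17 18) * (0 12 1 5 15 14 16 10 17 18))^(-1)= [17, 12, 2, 3, 4, 8, 6, 9, 14, 5, 16, 11, 0, 18, 15, 7, 1, 10, 13]= (0 17 10 16 1 12)(5 8 14 15 7 9)(13 18)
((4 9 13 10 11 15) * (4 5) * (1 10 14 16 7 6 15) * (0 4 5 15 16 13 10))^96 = (16) = [0, 1, 2, 3, 4, 5, 6, 7, 8, 9, 10, 11, 12, 13, 14, 15, 16]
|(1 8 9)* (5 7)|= |(1 8 9)(5 7)|= 6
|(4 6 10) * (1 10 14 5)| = |(1 10 4 6 14 5)| = 6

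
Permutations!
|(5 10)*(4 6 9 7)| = 4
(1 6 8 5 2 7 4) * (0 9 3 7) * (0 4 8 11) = [9, 6, 4, 7, 1, 2, 11, 8, 5, 3, 10, 0] = (0 9 3 7 8 5 2 4 1 6 11)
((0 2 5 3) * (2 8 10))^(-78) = (10) = [0, 1, 2, 3, 4, 5, 6, 7, 8, 9, 10]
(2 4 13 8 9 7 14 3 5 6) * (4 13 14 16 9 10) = (2 13 8 10 4 14 3 5 6)(7 16 9) = [0, 1, 13, 5, 14, 6, 2, 16, 10, 7, 4, 11, 12, 8, 3, 15, 9]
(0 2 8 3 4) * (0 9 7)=(0 2 8 3 4 9 7)=[2, 1, 8, 4, 9, 5, 6, 0, 3, 7]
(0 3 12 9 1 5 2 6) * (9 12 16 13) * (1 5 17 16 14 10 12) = (0 3 14 10 12 1 17 16 13 9 5 2 6) = [3, 17, 6, 14, 4, 2, 0, 7, 8, 5, 12, 11, 1, 9, 10, 15, 13, 16]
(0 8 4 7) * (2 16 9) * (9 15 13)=[8, 1, 16, 3, 7, 5, 6, 0, 4, 2, 10, 11, 12, 9, 14, 13, 15]=(0 8 4 7)(2 16 15 13 9)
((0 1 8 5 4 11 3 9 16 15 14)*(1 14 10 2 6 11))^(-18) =[0, 5, 15, 6, 8, 1, 10, 7, 4, 11, 16, 2, 12, 13, 14, 9, 3] =(1 5)(2 15 9 11)(3 6 10 16)(4 8)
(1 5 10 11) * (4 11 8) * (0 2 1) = (0 2 1 5 10 8 4 11) = [2, 5, 1, 3, 11, 10, 6, 7, 4, 9, 8, 0]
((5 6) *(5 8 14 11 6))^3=[0, 1, 2, 3, 4, 5, 11, 7, 6, 9, 10, 14, 12, 13, 8]=(6 11 14 8)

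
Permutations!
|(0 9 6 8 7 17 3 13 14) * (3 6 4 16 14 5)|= |(0 9 4 16 14)(3 13 5)(6 8 7 17)|= 60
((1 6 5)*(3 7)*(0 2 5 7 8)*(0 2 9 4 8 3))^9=[0, 1, 2, 3, 4, 5, 6, 7, 8, 9]=(9)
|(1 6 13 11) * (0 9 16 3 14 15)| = |(0 9 16 3 14 15)(1 6 13 11)| = 12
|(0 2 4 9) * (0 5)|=|(0 2 4 9 5)|=5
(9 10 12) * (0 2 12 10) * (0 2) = [0, 1, 12, 3, 4, 5, 6, 7, 8, 2, 10, 11, 9] = (2 12 9)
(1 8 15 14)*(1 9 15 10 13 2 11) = [0, 8, 11, 3, 4, 5, 6, 7, 10, 15, 13, 1, 12, 2, 9, 14] = (1 8 10 13 2 11)(9 15 14)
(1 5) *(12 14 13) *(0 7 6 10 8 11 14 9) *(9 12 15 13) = [7, 5, 2, 3, 4, 1, 10, 6, 11, 0, 8, 14, 12, 15, 9, 13] = (0 7 6 10 8 11 14 9)(1 5)(13 15)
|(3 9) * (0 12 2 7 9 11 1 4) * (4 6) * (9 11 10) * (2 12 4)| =30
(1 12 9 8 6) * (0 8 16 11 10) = (0 8 6 1 12 9 16 11 10) = [8, 12, 2, 3, 4, 5, 1, 7, 6, 16, 0, 10, 9, 13, 14, 15, 11]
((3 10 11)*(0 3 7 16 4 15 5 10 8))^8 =(0 8 3)(4 15 5 10 11 7 16) =[8, 1, 2, 0, 15, 10, 6, 16, 3, 9, 11, 7, 12, 13, 14, 5, 4]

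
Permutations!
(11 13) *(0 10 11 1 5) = (0 10 11 13 1 5) = [10, 5, 2, 3, 4, 0, 6, 7, 8, 9, 11, 13, 12, 1]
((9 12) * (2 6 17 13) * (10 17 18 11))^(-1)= (2 13 17 10 11 18 6)(9 12)= [0, 1, 13, 3, 4, 5, 2, 7, 8, 12, 11, 18, 9, 17, 14, 15, 16, 10, 6]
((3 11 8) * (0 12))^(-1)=(0 12)(3 8 11)=[12, 1, 2, 8, 4, 5, 6, 7, 11, 9, 10, 3, 0]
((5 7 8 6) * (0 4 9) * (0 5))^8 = (0 4 9 5 7 8 6) = [4, 1, 2, 3, 9, 7, 0, 8, 6, 5]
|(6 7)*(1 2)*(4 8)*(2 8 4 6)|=|(1 8 6 7 2)|=5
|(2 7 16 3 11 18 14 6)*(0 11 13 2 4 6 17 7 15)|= 22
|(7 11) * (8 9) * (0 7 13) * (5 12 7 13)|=4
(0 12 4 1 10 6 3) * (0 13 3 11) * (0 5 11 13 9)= [12, 10, 2, 9, 1, 11, 13, 7, 8, 0, 6, 5, 4, 3]= (0 12 4 1 10 6 13 3 9)(5 11)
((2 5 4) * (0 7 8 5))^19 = (0 7 8 5 4 2) = [7, 1, 0, 3, 2, 4, 6, 8, 5]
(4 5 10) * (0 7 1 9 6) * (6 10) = (0 7 1 9 10 4 5 6) = [7, 9, 2, 3, 5, 6, 0, 1, 8, 10, 4]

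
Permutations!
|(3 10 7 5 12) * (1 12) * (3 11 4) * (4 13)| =|(1 12 11 13 4 3 10 7 5)| =9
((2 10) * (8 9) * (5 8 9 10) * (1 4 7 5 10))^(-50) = (10) = [0, 1, 2, 3, 4, 5, 6, 7, 8, 9, 10]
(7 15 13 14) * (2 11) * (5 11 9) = (2 9 5 11)(7 15 13 14) = [0, 1, 9, 3, 4, 11, 6, 15, 8, 5, 10, 2, 12, 14, 7, 13]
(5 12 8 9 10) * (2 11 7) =[0, 1, 11, 3, 4, 12, 6, 2, 9, 10, 5, 7, 8] =(2 11 7)(5 12 8 9 10)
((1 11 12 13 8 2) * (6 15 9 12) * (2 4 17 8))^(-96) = (17) = [0, 1, 2, 3, 4, 5, 6, 7, 8, 9, 10, 11, 12, 13, 14, 15, 16, 17]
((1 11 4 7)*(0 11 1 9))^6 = (0 11 4 7 9) = [11, 1, 2, 3, 7, 5, 6, 9, 8, 0, 10, 4]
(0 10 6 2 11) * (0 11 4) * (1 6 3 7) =(11)(0 10 3 7 1 6 2 4) =[10, 6, 4, 7, 0, 5, 2, 1, 8, 9, 3, 11]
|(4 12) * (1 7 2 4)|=|(1 7 2 4 12)|=5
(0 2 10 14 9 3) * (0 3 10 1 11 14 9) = (0 2 1 11 14)(9 10) = [2, 11, 1, 3, 4, 5, 6, 7, 8, 10, 9, 14, 12, 13, 0]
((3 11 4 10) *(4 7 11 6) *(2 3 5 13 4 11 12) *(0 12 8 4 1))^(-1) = (0 1 13 5 10 4 8 7 11 6 3 2 12) = [1, 13, 12, 2, 8, 10, 3, 11, 7, 9, 4, 6, 0, 5]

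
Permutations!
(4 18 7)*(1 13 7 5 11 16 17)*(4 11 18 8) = (1 13 7 11 16 17)(4 8)(5 18) = [0, 13, 2, 3, 8, 18, 6, 11, 4, 9, 10, 16, 12, 7, 14, 15, 17, 1, 5]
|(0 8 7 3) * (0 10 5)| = 6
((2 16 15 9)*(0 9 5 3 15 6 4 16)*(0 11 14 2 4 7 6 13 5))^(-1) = (0 15 3 5 13 16 4 9)(2 14 11)(6 7) = [15, 1, 14, 5, 9, 13, 7, 6, 8, 0, 10, 2, 12, 16, 11, 3, 4]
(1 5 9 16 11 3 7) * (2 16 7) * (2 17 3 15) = (1 5 9 7)(2 16 11 15)(3 17) = [0, 5, 16, 17, 4, 9, 6, 1, 8, 7, 10, 15, 12, 13, 14, 2, 11, 3]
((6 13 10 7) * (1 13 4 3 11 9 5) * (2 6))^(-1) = [0, 5, 7, 4, 6, 9, 2, 10, 8, 11, 13, 3, 12, 1] = (1 5 9 11 3 4 6 2 7 10 13)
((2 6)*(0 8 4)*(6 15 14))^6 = (2 14)(6 15) = [0, 1, 14, 3, 4, 5, 15, 7, 8, 9, 10, 11, 12, 13, 2, 6]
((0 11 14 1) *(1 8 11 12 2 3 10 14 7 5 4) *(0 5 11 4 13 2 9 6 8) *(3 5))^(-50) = (14)(2 5 13) = [0, 1, 5, 3, 4, 13, 6, 7, 8, 9, 10, 11, 12, 2, 14]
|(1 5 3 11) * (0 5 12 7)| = |(0 5 3 11 1 12 7)| = 7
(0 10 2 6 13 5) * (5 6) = [10, 1, 5, 3, 4, 0, 13, 7, 8, 9, 2, 11, 12, 6] = (0 10 2 5)(6 13)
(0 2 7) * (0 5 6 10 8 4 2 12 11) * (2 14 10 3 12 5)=[5, 1, 7, 12, 14, 6, 3, 2, 4, 9, 8, 0, 11, 13, 10]=(0 5 6 3 12 11)(2 7)(4 14 10 8)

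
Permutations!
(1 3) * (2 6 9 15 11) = (1 3)(2 6 9 15 11) = [0, 3, 6, 1, 4, 5, 9, 7, 8, 15, 10, 2, 12, 13, 14, 11]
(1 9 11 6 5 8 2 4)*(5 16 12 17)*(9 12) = (1 12 17 5 8 2 4)(6 16 9 11) = [0, 12, 4, 3, 1, 8, 16, 7, 2, 11, 10, 6, 17, 13, 14, 15, 9, 5]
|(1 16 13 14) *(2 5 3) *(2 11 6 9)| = 12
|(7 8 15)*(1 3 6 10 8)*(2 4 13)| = 21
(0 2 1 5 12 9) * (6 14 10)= [2, 5, 1, 3, 4, 12, 14, 7, 8, 0, 6, 11, 9, 13, 10]= (0 2 1 5 12 9)(6 14 10)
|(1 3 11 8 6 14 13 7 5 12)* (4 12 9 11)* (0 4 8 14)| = |(0 4 12 1 3 8 6)(5 9 11 14 13 7)| = 42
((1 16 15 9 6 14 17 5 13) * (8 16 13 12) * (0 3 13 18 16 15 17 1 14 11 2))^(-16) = (18) = [0, 1, 2, 3, 4, 5, 6, 7, 8, 9, 10, 11, 12, 13, 14, 15, 16, 17, 18]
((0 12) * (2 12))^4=[2, 1, 12, 3, 4, 5, 6, 7, 8, 9, 10, 11, 0]=(0 2 12)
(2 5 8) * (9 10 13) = (2 5 8)(9 10 13) = [0, 1, 5, 3, 4, 8, 6, 7, 2, 10, 13, 11, 12, 9]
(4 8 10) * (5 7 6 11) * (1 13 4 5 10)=(1 13 4 8)(5 7 6 11 10)=[0, 13, 2, 3, 8, 7, 11, 6, 1, 9, 5, 10, 12, 4]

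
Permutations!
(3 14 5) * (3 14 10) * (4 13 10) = (3 4 13 10)(5 14) = [0, 1, 2, 4, 13, 14, 6, 7, 8, 9, 3, 11, 12, 10, 5]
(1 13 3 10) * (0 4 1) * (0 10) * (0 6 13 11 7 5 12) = (0 4 1 11 7 5 12)(3 6 13) = [4, 11, 2, 6, 1, 12, 13, 5, 8, 9, 10, 7, 0, 3]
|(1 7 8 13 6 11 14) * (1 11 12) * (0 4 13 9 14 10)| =|(0 4 13 6 12 1 7 8 9 14 11 10)| =12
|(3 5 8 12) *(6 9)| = 4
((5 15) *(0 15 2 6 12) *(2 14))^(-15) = [12, 1, 14, 3, 4, 15, 2, 7, 8, 9, 10, 11, 6, 13, 5, 0] = (0 12 6 2 14 5 15)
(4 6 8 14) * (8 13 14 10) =(4 6 13 14)(8 10) =[0, 1, 2, 3, 6, 5, 13, 7, 10, 9, 8, 11, 12, 14, 4]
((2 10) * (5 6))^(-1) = (2 10)(5 6) = [0, 1, 10, 3, 4, 6, 5, 7, 8, 9, 2]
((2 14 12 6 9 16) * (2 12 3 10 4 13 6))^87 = (2 9 4 14 16 13 3 12 6 10) = [0, 1, 9, 12, 14, 5, 10, 7, 8, 4, 2, 11, 6, 3, 16, 15, 13]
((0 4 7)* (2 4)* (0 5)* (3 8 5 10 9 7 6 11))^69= (0 3 4 5 11 2 8 6)= [3, 1, 8, 4, 5, 11, 0, 7, 6, 9, 10, 2]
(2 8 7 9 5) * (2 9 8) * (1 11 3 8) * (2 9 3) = (1 11 2 9 5 3 8 7) = [0, 11, 9, 8, 4, 3, 6, 1, 7, 5, 10, 2]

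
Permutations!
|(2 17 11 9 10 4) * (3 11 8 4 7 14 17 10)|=21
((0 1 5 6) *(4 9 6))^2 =(0 5 9)(1 4 6) =[5, 4, 2, 3, 6, 9, 1, 7, 8, 0]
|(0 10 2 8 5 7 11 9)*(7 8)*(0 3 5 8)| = 8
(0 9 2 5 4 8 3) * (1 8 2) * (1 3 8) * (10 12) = (0 9 3)(2 5 4)(10 12) = [9, 1, 5, 0, 2, 4, 6, 7, 8, 3, 12, 11, 10]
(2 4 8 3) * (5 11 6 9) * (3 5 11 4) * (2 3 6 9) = (2 6)(4 8 5)(9 11) = [0, 1, 6, 3, 8, 4, 2, 7, 5, 11, 10, 9]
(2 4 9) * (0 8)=(0 8)(2 4 9)=[8, 1, 4, 3, 9, 5, 6, 7, 0, 2]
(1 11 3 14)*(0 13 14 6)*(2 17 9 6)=(0 13 14 1 11 3 2 17 9 6)=[13, 11, 17, 2, 4, 5, 0, 7, 8, 6, 10, 3, 12, 14, 1, 15, 16, 9]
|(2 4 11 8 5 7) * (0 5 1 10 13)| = 10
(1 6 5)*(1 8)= [0, 6, 2, 3, 4, 8, 5, 7, 1]= (1 6 5 8)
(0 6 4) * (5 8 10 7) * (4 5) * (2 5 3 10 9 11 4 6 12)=(0 12 2 5 8 9 11 4)(3 10 7 6)=[12, 1, 5, 10, 0, 8, 3, 6, 9, 11, 7, 4, 2]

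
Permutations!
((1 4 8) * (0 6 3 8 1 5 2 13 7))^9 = (0 6 3 8 5 2 13 7)(1 4) = [6, 4, 13, 8, 1, 2, 3, 0, 5, 9, 10, 11, 12, 7]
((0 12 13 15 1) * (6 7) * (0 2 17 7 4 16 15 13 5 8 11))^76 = (0 12 5 8 11)(1 6)(2 4)(7 15)(16 17) = [12, 6, 4, 3, 2, 8, 1, 15, 11, 9, 10, 0, 5, 13, 14, 7, 17, 16]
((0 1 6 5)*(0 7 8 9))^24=(0 5 9 6 8 1 7)=[5, 7, 2, 3, 4, 9, 8, 0, 1, 6]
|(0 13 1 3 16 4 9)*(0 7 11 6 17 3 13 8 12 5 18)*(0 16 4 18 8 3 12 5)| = |(0 3 4 9 7 11 6 17 12)(1 13)(5 8)(16 18)| = 18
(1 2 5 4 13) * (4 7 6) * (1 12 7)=(1 2 5)(4 13 12 7 6)=[0, 2, 5, 3, 13, 1, 4, 6, 8, 9, 10, 11, 7, 12]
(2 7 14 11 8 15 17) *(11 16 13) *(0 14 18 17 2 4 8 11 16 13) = [14, 1, 7, 3, 8, 5, 6, 18, 15, 9, 10, 11, 12, 16, 13, 2, 0, 4, 17] = (0 14 13 16)(2 7 18 17 4 8 15)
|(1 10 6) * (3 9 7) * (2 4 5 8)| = |(1 10 6)(2 4 5 8)(3 9 7)| = 12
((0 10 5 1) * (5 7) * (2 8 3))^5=(10)(2 3 8)=[0, 1, 3, 8, 4, 5, 6, 7, 2, 9, 10]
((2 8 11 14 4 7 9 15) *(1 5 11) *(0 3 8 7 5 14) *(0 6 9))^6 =[5, 9, 14, 11, 2, 7, 3, 4, 6, 8, 10, 0, 12, 13, 15, 1] =(0 5 7 4 2 14 15 1 9 8 6 3 11)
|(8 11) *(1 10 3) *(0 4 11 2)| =|(0 4 11 8 2)(1 10 3)| =15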